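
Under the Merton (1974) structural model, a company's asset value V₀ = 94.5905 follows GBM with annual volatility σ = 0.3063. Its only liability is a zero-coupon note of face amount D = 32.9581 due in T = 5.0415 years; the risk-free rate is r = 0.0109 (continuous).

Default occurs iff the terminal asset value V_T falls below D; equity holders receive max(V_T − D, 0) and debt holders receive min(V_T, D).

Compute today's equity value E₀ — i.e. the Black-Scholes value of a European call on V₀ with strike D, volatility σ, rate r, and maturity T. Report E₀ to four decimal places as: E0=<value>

d₁ = [ln(V₀/D) + (r + σ²/2)T] / (σ√T)
   = [ln(94.5905/32.9581) + (0.0109 + 0.5·0.3063²)·5.0415] / (0.3063·√5.0415)
   = [1.054320 + 0.291448] / 0.687744 = 1.956786
d₂ = d₁ − σ√T = 1.956786 − 0.687744 = 1.269042
N(d₁) = 0.974814,  N(d₂) = 0.897787,  e^(−rT) = 0.946530
E₀ = V₀·N(d₁) − D·e^(−rT)·N(d₂)
   = 94.5905·0.974814 − 32.9581·0.946530·0.897787 = 64.200897

E0=64.2009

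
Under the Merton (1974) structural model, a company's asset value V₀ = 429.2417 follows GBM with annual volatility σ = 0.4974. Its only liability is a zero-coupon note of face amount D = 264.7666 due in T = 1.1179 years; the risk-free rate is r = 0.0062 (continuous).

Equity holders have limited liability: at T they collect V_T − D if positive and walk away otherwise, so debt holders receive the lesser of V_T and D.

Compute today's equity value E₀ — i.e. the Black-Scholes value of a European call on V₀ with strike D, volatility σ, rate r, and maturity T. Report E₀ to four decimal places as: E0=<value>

E0=182.6792

d₁ = [ln(V₀/D) + (r + σ²/2)T] / (σ√T)
   = [ln(429.2417/264.7666) + (0.0062 + 0.5·0.4974²)·1.1179] / (0.4974·√1.1179)
   = [0.483171 + 0.145219] / 0.525905 = 1.194875
d₂ = d₁ − σ√T = 1.194875 − 0.525905 = 0.668970
N(d₁) = 0.883932,  N(d₂) = 0.748243,  e^(−rT) = 0.993093
E₀ = V₀·N(d₁) − D·e^(−rT)·N(d₂)
   = 429.2417·0.883932 − 264.7666·0.993093·0.748243 = 182.679171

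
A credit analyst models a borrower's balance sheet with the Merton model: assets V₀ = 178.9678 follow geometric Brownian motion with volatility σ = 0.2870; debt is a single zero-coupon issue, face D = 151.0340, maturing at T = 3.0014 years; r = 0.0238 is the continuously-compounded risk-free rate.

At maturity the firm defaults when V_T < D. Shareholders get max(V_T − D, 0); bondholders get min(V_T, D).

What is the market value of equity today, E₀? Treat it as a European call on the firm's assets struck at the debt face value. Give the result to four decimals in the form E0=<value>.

E0=54.0701

d₁ = [ln(V₀/D) + (r + σ²/2)T] / (σ√T)
   = [ln(178.9678/151.0340) + (0.0238 + 0.5·0.2870²)·3.0014] / (0.2870·√3.0014)
   = [0.169701 + 0.195044] / 0.497215 = 0.733577
d₂ = d₁ − σ√T = 0.733577 − 0.497215 = 0.236363
N(d₁) = 0.768397,  N(d₂) = 0.593424,  e^(−rT) = 0.931058
E₀ = V₀·N(d₁) − D·e^(−rT)·N(d₂)
   = 178.9678·0.768397 − 151.0340·0.931058·0.593424 = 54.070075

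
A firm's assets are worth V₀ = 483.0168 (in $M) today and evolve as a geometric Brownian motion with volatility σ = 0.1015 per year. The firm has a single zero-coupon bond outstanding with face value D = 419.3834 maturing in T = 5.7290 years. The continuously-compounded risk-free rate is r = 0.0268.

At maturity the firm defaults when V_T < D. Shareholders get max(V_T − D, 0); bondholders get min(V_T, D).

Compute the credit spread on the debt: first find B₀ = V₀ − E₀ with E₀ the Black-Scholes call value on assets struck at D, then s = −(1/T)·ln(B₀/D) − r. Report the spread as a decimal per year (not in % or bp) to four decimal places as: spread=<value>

d₁ = [ln(V₀/D) + (r + σ²/2)T] / (σ√T)
   = [ln(483.0168/419.3834) + (0.0268 + 0.5·0.1015²)·5.7290] / (0.1015·√5.7290)
   = [0.141266 + 0.183048] / 0.242944 = 1.334935
d₂ = d₁ − σ√T = 1.334935 − 0.242944 = 1.091991
N(d₁) = 0.909051,  N(d₂) = 0.862582,  e^(−rT) = 0.857669
E₀ = V₀·N(d₁) − D·e^(−rT)·N(d₂)
   = 483.0168·0.909051 − 419.3834·0.857669·0.862582 = 128.823239
B₀ = V₀ − E₀ = 483.0168 − 128.823239 = 354.193561
spread = −(1/T)·ln(B₀/D) − r = −(1/5.7290)·ln(354.193561/419.3834) − 0.0268 = 0.00268891

spread=0.0027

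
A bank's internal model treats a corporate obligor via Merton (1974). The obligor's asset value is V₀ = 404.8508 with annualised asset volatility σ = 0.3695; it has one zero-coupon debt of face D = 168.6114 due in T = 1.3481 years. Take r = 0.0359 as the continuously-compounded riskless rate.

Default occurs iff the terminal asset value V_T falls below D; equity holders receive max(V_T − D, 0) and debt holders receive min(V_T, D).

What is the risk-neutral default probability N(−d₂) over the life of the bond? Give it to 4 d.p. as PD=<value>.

d₁ = [ln(V₀/D) + (r + σ²/2)T] / (σ√T)
   = [ln(404.8508/168.6114) + (0.0359 + 0.5·0.3695²)·1.3481] / (0.3695·√1.3481)
   = [0.875922 + 0.140425] / 0.429018 = 2.369008
d₂ = d₁ − σ√T = 2.369008 − 0.429018 = 1.939990
risk-neutral PD = N(−d₂) = N(-1.939990) = 0.026190

PD=0.0262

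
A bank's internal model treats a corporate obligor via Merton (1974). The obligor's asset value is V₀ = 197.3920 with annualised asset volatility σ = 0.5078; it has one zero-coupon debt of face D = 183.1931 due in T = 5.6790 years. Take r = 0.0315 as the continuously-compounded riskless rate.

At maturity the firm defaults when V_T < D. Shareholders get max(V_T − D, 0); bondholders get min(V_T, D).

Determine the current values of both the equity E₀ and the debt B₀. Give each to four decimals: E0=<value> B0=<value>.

d₁ = [ln(V₀/D) + (r + σ²/2)T] / (σ√T)
   = [ln(197.3920/183.1931) + (0.0315 + 0.5·0.5078²)·5.6790] / (0.5078·√5.6790)
   = [0.074651 + 0.911084] / 1.210121 = 0.814576
d₂ = d₁ − σ√T = 0.814576 − 1.210121 = -0.395545
N(d₁) = 0.792342,  N(d₂) = 0.346221,  e^(−rT) = 0.836199
E₀ = V₀·N(d₁) − D·e^(−rT)·N(d₂)
   = 197.3920·0.792342 − 183.1931·0.836199·0.346221 = 103.365958
B₀ = V₀ − E₀ = 197.3920 − 103.365958 = 94.026042

E0=103.3660 B0=94.0260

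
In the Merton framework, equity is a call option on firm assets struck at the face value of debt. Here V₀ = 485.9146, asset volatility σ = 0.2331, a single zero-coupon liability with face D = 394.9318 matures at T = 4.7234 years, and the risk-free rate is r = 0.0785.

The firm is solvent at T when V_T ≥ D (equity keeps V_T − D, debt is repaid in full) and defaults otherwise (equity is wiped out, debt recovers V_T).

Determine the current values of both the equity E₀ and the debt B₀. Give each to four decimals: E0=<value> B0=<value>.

E0=224.7473 B0=261.1673

d₁ = [ln(V₀/D) + (r + σ²/2)T] / (σ√T)
   = [ln(485.9146/394.9318) + (0.0785 + 0.5·0.2331²)·4.7234] / (0.2331·√4.7234)
   = [0.207320 + 0.499111] / 0.506605 = 1.394441
d₂ = d₁ − σ√T = 1.394441 − 0.506605 = 0.887836
N(d₁) = 0.918408,  N(d₂) = 0.812685,  e^(−rT) = 0.690191
E₀ = V₀·N(d₁) − D·e^(−rT)·N(d₂)
   = 485.9146·0.918408 − 394.9318·0.690191·0.812685 = 224.747257
B₀ = V₀ − E₀ = 485.9146 − 224.747257 = 261.167343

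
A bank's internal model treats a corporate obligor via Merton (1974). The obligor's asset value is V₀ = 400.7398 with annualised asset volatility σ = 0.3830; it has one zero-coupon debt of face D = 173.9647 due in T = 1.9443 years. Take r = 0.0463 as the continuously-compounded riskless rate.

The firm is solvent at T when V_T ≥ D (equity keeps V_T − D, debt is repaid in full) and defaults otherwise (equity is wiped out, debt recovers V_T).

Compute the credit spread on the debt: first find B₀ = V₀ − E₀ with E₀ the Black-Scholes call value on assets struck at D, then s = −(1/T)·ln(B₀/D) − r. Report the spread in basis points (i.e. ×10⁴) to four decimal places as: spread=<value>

spread=72.4503

d₁ = [ln(V₀/D) + (r + σ²/2)T] / (σ√T)
   = [ln(400.7398/173.9647) + (0.0463 + 0.5·0.3830²)·1.9443] / (0.3830·√1.9443)
   = [0.834460 + 0.232625] / 0.534048 = 1.998106
d₂ = d₁ − σ√T = 1.998106 − 0.534048 = 1.464058
N(d₁) = 0.977147,  N(d₂) = 0.928411,  e^(−rT) = 0.913912
E₀ = V₀·N(d₁) − D·e^(−rT)·N(d₂)
   = 400.7398·0.977147 − 173.9647·0.913912·0.928411 = 243.975281
B₀ = V₀ − E₀ = 400.7398 − 243.975281 = 156.764519
spread = −(1/T)·ln(B₀/D) − r = −(1/1.9443)·ln(156.764519/173.9647) − 0.0463 = 0.00724503
in basis points: 0.00724503 × 10⁴ = 72.4503 bp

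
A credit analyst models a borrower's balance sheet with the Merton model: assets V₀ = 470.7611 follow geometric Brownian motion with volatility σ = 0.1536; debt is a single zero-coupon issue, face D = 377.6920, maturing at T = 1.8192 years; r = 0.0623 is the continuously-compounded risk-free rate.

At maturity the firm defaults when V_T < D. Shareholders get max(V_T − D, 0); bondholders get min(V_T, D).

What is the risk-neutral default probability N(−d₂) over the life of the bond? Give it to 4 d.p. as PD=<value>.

PD=0.0659

d₁ = [ln(V₀/D) + (r + σ²/2)T] / (σ√T)
   = [ln(470.7611/377.6920) + (0.0623 + 0.5·0.1536²)·1.8192] / (0.1536·√1.8192)
   = [0.220272 + 0.134796] / 0.207172 = 1.713879
d₂ = d₁ − σ√T = 1.713879 − 0.207172 = 1.506707
risk-neutral PD = N(−d₂) = N(-1.506707) = 0.065943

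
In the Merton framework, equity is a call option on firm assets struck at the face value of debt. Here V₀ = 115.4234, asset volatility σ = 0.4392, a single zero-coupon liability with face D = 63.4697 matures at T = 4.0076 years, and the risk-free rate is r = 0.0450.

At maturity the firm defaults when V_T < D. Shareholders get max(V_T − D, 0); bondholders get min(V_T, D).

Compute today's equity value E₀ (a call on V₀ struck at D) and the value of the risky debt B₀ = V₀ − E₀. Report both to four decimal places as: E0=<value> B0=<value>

d₁ = [ln(V₀/D) + (r + σ²/2)T] / (σ√T)
   = [ln(115.4234/63.4697) + (0.0450 + 0.5·0.4392²)·4.0076] / (0.4392·√4.0076)
   = [0.598044 + 0.566868] / 0.879234 = 1.324918
d₂ = d₁ − σ√T = 1.324918 − 0.879234 = 0.445684
N(d₁) = 0.907401,  N(d₂) = 0.672087,  e^(−rT) = 0.834985
E₀ = V₀·N(d₁) − D·e^(−rT)·N(d₂)
   = 115.4234·0.907401 − 63.4697·0.834985·0.672087 = 69.117206
B₀ = V₀ − E₀ = 115.4234 − 69.117206 = 46.306194

E0=69.1172 B0=46.3062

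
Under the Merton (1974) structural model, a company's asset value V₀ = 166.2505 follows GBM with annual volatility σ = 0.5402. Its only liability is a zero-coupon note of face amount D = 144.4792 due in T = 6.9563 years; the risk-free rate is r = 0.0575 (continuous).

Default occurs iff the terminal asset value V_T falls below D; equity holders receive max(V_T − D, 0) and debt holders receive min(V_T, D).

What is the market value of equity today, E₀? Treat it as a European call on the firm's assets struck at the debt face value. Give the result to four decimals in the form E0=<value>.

E0=107.6044

d₁ = [ln(V₀/D) + (r + σ²/2)T] / (σ√T)
   = [ln(166.2505/144.4792) + (0.0575 + 0.5·0.5402²)·6.9563] / (0.5402·√6.9563)
   = [0.140360 + 1.414967] / 1.424767 = 1.091637
d₂ = d₁ − σ√T = 1.091637 − 1.424767 = -0.333130
N(d₁) = 0.862504,  N(d₂) = 0.369518,  e^(−rT) = 0.670329
E₀ = V₀·N(d₁) − D·e^(−rT)·N(d₂)
   = 166.2505·0.862504 − 144.4792·0.670329·0.369518 = 107.604364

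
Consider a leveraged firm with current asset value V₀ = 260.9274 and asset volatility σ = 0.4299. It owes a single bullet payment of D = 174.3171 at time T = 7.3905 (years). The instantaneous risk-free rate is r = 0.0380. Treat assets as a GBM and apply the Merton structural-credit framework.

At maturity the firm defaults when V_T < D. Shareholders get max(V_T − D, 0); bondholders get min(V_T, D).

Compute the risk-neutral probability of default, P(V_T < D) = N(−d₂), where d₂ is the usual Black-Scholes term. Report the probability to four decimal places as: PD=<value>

PD=0.4996

d₁ = [ln(V₀/D) + (r + σ²/2)T] / (σ√T)
   = [ln(260.9274/174.3171) + (0.0380 + 0.5·0.4299²)·7.3905] / (0.4299·√7.3905)
   = [0.403366 + 0.963773] / 1.168704 = 1.169791
d₂ = d₁ − σ√T = 1.169791 − 1.168704 = 0.001088
risk-neutral PD = N(−d₂) = N(-0.001088) = 0.499566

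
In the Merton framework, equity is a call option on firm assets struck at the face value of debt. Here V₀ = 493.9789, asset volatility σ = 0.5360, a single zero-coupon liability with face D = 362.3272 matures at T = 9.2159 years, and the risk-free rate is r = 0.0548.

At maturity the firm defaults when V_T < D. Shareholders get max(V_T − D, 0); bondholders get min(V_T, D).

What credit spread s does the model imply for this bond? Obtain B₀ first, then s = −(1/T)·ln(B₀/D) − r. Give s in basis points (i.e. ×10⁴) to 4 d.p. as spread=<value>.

d₁ = [ln(V₀/D) + (r + σ²/2)T] / (σ√T)
   = [ln(493.9789/362.3272) + (0.0548 + 0.5·0.5360²)·9.2159] / (0.5360·√9.2159)
   = [0.309945 + 1.828877] / 1.627173 = 1.314441
d₂ = d₁ − σ√T = 1.314441 − 1.627173 = -0.312732
N(d₁) = 0.905651,  N(d₂) = 0.377242,  e^(−rT) = 0.603487
E₀ = V₀·N(d₁) − D·e^(−rT)·N(d₂)
   = 493.9789·0.905651 − 362.3272·0.603487·0.377242 = 364.884875
B₀ = V₀ − E₀ = 493.9789 − 364.884875 = 129.094025
spread = −(1/T)·ln(B₀/D) − r = −(1/9.2159)·ln(129.094025/362.3272) − 0.0548 = 0.05718110
in basis points: 0.05718110 × 10⁴ = 571.8110 bp

spread=571.8110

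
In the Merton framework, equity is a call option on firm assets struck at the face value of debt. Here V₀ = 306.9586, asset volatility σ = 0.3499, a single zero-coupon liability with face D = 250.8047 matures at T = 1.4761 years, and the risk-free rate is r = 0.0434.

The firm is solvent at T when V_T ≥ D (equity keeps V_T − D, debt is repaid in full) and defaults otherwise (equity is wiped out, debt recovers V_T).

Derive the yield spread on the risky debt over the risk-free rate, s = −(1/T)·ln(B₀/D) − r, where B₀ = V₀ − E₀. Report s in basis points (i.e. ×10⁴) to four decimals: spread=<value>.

spread=546.8278

d₁ = [ln(V₀/D) + (r + σ²/2)T] / (σ√T)
   = [ln(306.9586/250.8047) + (0.0434 + 0.5·0.3499²)·1.4761] / (0.3499·√1.4761)
   = [0.202038 + 0.154422] / 0.425111 = 0.838513
d₂ = d₁ − σ√T = 0.838513 − 0.425111 = 0.413402
N(d₁) = 0.799129,  N(d₂) = 0.660344,  e^(−rT) = 0.937946
E₀ = V₀·N(d₁) − D·e^(−rT)·N(d₂)
   = 306.9586·0.799129 − 250.8047·0.937946·0.660344 = 89.959206
B₀ = V₀ − E₀ = 306.9586 − 89.959206 = 216.999394
spread = −(1/T)·ln(B₀/D) − r = −(1/1.4761)·ln(216.999394/250.8047) − 0.0434 = 0.05468278
in basis points: 0.05468278 × 10⁴ = 546.8278 bp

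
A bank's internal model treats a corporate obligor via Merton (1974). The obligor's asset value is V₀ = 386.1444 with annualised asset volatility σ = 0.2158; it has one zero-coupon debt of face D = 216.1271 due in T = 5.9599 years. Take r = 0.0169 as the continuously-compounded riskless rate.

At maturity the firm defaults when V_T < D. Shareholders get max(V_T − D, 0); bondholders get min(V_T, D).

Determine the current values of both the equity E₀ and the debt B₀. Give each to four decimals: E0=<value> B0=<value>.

E0=197.2584 B0=188.8860

d₁ = [ln(V₀/D) + (r + σ²/2)T] / (σ√T)
   = [ln(386.1444/216.1271) + (0.0169 + 0.5·0.2158²)·5.9599] / (0.2158·√5.9599)
   = [0.580345 + 0.239498] / 0.526831 = 1.556178
d₂ = d₁ − σ√T = 1.556178 − 0.526831 = 1.029348
N(d₁) = 0.940167,  N(d₂) = 0.848342,  e^(−rT) = 0.904184
E₀ = V₀·N(d₁) − D·e^(−rT)·N(d₂)
   = 386.1444·0.940167 − 216.1271·0.904184·0.848342 = 197.258431
B₀ = V₀ − E₀ = 386.1444 − 197.258431 = 188.885969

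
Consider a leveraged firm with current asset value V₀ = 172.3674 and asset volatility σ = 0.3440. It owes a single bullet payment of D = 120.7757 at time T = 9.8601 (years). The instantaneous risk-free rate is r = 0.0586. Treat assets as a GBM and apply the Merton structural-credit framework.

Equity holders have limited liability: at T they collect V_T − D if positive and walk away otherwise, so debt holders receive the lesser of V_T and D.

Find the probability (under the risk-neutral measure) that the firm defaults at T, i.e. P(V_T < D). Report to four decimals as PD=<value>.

PD=0.3729

d₁ = [ln(V₀/D) + (r + σ²/2)T] / (σ√T)
   = [ln(172.3674/120.7757) + (0.0586 + 0.5·0.3440²)·9.8601] / (0.3440·√9.8601)
   = [0.355693 + 1.161204] / 1.080187 = 1.404291
d₂ = d₁ − σ√T = 1.404291 − 1.080187 = 0.324104
risk-neutral PD = N(−d₂) = N(-0.324104) = 0.372930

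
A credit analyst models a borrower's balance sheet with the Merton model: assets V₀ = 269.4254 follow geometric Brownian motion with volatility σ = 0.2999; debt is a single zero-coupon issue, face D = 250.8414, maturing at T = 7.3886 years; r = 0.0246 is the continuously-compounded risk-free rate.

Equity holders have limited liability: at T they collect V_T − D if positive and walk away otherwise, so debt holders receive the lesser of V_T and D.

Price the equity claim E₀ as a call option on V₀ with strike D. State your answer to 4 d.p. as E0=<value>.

E0=109.2595

d₁ = [ln(V₀/D) + (r + σ²/2)T] / (σ√T)
   = [ln(269.4254/250.8414) + (0.0246 + 0.5·0.2999²)·7.3886] / (0.2999·√7.3886)
   = [0.071471 + 0.514025] / 0.815188 = 0.718234
d₂ = d₁ − σ√T = 0.718234 − 0.815188 = -0.096953
N(d₁) = 0.763694,  N(d₂) = 0.461382,  e^(−rT) = 0.833802
E₀ = V₀·N(d₁) − D·e^(−rT)·N(d₂)
   = 269.4254·0.763694 − 250.8414·0.833802·0.461382 = 109.259528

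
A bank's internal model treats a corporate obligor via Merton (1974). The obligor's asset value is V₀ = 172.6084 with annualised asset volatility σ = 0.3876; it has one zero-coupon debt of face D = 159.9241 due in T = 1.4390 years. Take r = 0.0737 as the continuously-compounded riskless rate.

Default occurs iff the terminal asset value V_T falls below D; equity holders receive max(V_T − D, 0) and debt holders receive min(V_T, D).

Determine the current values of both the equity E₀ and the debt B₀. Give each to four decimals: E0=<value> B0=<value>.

d₁ = [ln(V₀/D) + (r + σ²/2)T] / (σ√T)
   = [ln(172.6084/159.9241) + (0.0737 + 0.5·0.3876²)·1.4390] / (0.3876·√1.4390)
   = [0.076326 + 0.214147] / 0.464958 = 0.624730
d₂ = d₁ − σ√T = 0.624730 − 0.464958 = 0.159772
N(d₁) = 0.733926,  N(d₂) = 0.563470,  e^(−rT) = 0.899376
E₀ = V₀·N(d₁) − D·e^(−rT)·N(d₂)
   = 172.6084·0.733926 − 159.9241·0.899376·0.563470 = 45.636902
B₀ = V₀ − E₀ = 172.6084 − 45.636902 = 126.971498

E0=45.6369 B0=126.9715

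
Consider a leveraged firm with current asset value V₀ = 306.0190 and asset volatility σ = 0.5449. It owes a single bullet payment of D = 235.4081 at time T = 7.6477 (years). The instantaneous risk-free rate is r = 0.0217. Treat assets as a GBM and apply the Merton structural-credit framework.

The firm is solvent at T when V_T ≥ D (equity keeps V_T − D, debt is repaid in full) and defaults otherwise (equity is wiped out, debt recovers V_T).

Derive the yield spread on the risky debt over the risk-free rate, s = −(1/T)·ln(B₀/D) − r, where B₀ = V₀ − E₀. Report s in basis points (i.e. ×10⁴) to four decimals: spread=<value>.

d₁ = [ln(V₀/D) + (r + σ²/2)T] / (σ√T)
   = [ln(306.0190/235.4081) + (0.0217 + 0.5·0.5449²)·7.6477] / (0.5449·√7.6477)
   = [0.262327 + 1.301317] / 1.506892 = 1.037661
d₂ = d₁ − σ√T = 1.037661 − 1.506892 = -0.469231
N(d₁) = 0.850286,  N(d₂) = 0.319452,  e^(−rT) = 0.847084
E₀ = V₀·N(d₁) − D·e^(−rT)·N(d₂)
   = 306.0190·0.850286 − 235.4081·0.847084·0.319452 = 196.501575
B₀ = V₀ − E₀ = 306.0190 − 196.501575 = 109.517425
spread = −(1/T)·ln(B₀/D) − r = −(1/7.6477)·ln(109.517425/235.4081) − 0.0217 = 0.07836106
in basis points: 0.07836106 × 10⁴ = 783.6106 bp

spread=783.6106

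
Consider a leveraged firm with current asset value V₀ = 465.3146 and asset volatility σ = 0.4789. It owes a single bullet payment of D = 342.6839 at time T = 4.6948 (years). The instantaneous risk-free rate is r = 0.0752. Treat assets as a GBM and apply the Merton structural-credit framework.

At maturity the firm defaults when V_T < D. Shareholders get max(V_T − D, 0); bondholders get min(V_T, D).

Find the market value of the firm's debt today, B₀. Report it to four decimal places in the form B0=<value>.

d₁ = [ln(V₀/D) + (r + σ²/2)T] / (σ√T)
   = [ln(465.3146/342.6839) + (0.0752 + 0.5·0.4789²)·4.6948] / (0.4789·√4.6948)
   = [0.305905 + 0.891414] / 1.037656 = 1.153869
d₂ = d₁ − σ√T = 1.153869 − 1.037656 = 0.116213
N(d₁) = 0.875723,  N(d₂) = 0.546258,  e^(−rT) = 0.702543
E₀ = V₀·N(d₁) − D·e^(−rT)·N(d₂)
   = 465.3146·0.875723 − 342.6839·0.702543·0.546258 = 275.975019
B₀ = V₀ − E₀ = 465.3146 − 275.975019 = 189.339581

B0=189.3396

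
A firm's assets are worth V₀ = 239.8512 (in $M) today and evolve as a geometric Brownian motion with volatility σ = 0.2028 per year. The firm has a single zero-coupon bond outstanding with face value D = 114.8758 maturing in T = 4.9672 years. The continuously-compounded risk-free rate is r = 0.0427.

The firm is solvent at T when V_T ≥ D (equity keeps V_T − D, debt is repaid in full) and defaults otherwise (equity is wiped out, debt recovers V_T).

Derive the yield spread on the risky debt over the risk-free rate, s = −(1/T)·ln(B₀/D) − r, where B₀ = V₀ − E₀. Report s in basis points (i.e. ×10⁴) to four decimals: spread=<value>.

d₁ = [ln(V₀/D) + (r + σ²/2)T] / (σ√T)
   = [ln(239.8512/114.8758) + (0.0427 + 0.5·0.2028²)·4.9672] / (0.2028·√4.9672)
   = [0.736167 + 0.314245] / 0.451985 = 2.323998
d₂ = d₁ − σ√T = 2.323998 − 0.451985 = 1.872013
N(d₁) = 0.989937,  N(d₂) = 0.969398,  e^(−rT) = 0.808884
E₀ = V₀·N(d₁) − D·e^(−rT)·N(d₂)
   = 239.8512·0.989937 − 114.8758·0.808884·0.969398 = 147.360010
B₀ = V₀ − E₀ = 239.8512 − 147.360010 = 92.491190
spread = −(1/T)·ln(B₀/D) − r = −(1/4.9672)·ln(92.491190/114.8758) − 0.0427 = 0.00093387
in basis points: 0.00093387 × 10⁴ = 9.3387 bp

spread=9.3387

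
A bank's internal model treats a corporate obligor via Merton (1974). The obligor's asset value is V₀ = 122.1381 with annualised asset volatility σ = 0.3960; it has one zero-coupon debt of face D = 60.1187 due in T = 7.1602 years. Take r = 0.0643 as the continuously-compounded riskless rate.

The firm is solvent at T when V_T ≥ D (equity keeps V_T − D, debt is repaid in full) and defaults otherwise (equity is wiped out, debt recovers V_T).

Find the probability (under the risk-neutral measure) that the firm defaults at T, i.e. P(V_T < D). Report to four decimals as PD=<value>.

d₁ = [ln(V₀/D) + (r + σ²/2)T] / (σ√T)
   = [ln(122.1381/60.1187) + (0.0643 + 0.5·0.3960²)·7.1602] / (0.3960·√7.1602)
   = [0.708831 + 1.021818] / 1.059639 = 1.633245
d₂ = d₁ − σ√T = 1.633245 − 1.059639 = 0.573606
risk-neutral PD = N(−d₂) = N(-0.573606) = 0.283117

PD=0.2831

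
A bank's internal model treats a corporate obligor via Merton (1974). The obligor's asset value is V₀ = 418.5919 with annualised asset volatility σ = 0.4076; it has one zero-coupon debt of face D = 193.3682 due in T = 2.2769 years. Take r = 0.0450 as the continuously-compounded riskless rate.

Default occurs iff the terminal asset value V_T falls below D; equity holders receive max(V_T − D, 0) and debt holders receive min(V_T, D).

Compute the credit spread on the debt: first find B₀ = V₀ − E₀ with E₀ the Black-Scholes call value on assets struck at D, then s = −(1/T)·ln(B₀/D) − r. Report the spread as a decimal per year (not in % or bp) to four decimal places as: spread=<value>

d₁ = [ln(V₀/D) + (r + σ²/2)T] / (σ√T)
   = [ln(418.5919/193.3682) + (0.0450 + 0.5·0.4076²)·2.2769] / (0.4076·√2.2769)
   = [0.772300 + 0.291600] / 0.615044 = 1.729796
d₂ = d₁ − σ√T = 1.729796 − 0.615044 = 1.114752
N(d₁) = 0.958167,  N(d₂) = 0.867522,  e^(−rT) = 0.902614
E₀ = V₀·N(d₁) − D·e^(−rT)·N(d₂)
   = 418.5919·0.958167 − 193.3682·0.902614·0.867522 = 249.666333
B₀ = V₀ − E₀ = 418.5919 − 249.666333 = 168.925567
spread = −(1/T)·ln(B₀/D) − r = −(1/2.2769)·ln(168.925567/193.3682) − 0.0450 = 0.01435173

spread=0.0144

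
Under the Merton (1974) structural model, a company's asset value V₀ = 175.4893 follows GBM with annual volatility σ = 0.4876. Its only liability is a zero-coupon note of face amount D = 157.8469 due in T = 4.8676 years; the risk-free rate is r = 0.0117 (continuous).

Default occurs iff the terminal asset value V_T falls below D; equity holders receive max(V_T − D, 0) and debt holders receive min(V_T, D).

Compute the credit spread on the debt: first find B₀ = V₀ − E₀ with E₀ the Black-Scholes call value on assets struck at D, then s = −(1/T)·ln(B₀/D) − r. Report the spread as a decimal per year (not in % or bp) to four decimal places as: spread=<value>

d₁ = [ln(V₀/D) + (r + σ²/2)T] / (σ√T)
   = [ln(175.4893/157.8469) + (0.0117 + 0.5·0.4876²)·4.8676] / (0.4876·√4.8676)
   = [0.105952 + 0.635596] / 1.075774 = 0.689316
d₂ = d₁ − σ√T = 0.689316 − 1.075774 = -0.386458
N(d₁) = 0.754688,  N(d₂) = 0.349579,  e^(−rT) = 0.944640
E₀ = V₀·N(d₁) − D·e^(−rT)·N(d₂)
   = 175.4893·0.754688 − 157.8469·0.944640·0.349579 = 80.314458
B₀ = V₀ − E₀ = 175.4893 − 80.314458 = 95.174842
spread = −(1/T)·ln(B₀/D) − r = −(1/4.8676)·ln(95.174842/157.8469) − 0.0117 = 0.09223416

spread=0.0922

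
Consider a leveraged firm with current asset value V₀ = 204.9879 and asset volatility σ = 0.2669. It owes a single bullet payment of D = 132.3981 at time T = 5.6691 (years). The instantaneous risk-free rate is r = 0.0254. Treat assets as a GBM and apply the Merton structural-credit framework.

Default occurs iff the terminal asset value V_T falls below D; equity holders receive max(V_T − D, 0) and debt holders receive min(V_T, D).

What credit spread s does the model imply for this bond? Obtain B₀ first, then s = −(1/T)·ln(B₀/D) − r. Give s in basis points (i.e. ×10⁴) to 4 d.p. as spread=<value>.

d₁ = [ln(V₀/D) + (r + σ²/2)T] / (σ√T)
   = [ln(204.9879/132.3981) + (0.0254 + 0.5·0.2669²)·5.6691] / (0.2669·√5.6691)
   = [0.437138 + 0.345916] / 0.635485 = 1.232213
d₂ = d₁ − σ√T = 1.232213 − 0.635485 = 0.596728
N(d₁) = 0.891065,  N(d₂) = 0.724655,  e^(−rT) = 0.865892
E₀ = V₀·N(d₁) − D·e^(−rT)·N(d₂)
   = 204.9879·0.891065 − 132.3981·0.865892·0.724655 = 99.581328
B₀ = V₀ − E₀ = 204.9879 − 99.581328 = 105.406572
spread = −(1/T)·ln(B₀/D) − r = −(1/5.6691)·ln(105.406572/132.3981) − 0.0254 = 0.01481596
in basis points: 0.01481596 × 10⁴ = 148.1596 bp

spread=148.1596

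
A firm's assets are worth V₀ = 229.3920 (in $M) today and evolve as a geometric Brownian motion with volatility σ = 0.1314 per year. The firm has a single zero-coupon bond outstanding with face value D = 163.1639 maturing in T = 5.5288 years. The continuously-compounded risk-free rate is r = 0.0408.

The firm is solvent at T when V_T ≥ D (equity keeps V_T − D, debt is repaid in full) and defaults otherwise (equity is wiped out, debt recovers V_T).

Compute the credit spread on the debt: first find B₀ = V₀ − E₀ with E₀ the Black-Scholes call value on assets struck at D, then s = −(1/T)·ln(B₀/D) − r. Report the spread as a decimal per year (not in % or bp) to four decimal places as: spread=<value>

spread=0.0010

d₁ = [ln(V₀/D) + (r + σ²/2)T] / (σ√T)
   = [ln(229.3920/163.1639) + (0.0408 + 0.5·0.1314²)·5.5288] / (0.1314·√5.5288)
   = [0.340677 + 0.273305] / 0.308966 = 1.987215
d₂ = d₁ − σ√T = 1.987215 − 0.308966 = 1.678249
N(d₁) = 0.976551,  N(d₂) = 0.953351,  e^(−rT) = 0.798057
E₀ = V₀·N(d₁) − D·e^(−rT)·N(d₂)
   = 229.3920·0.976551 − 163.1639·0.798057·0.953351 = 99.873192
B₀ = V₀ − E₀ = 229.3920 − 99.873192 = 129.518808
spread = −(1/T)·ln(B₀/D) − r = −(1/5.5288)·ln(129.518808/163.1639) − 0.0408 = 0.00096840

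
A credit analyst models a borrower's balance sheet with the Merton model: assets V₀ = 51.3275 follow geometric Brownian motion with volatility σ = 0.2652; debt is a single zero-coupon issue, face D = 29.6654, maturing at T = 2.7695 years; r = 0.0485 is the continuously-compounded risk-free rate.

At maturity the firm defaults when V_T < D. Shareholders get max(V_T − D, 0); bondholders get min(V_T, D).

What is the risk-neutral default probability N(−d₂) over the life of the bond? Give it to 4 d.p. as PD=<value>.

PD=0.0924

d₁ = [ln(V₀/D) + (r + σ²/2)T] / (σ√T)
   = [ln(51.3275/29.6654) + (0.0485 + 0.5·0.2652²)·2.7695] / (0.2652·√2.7695)
   = [0.548245 + 0.231712] / 0.441341 = 1.767244
d₂ = d₁ − σ√T = 1.767244 − 0.441341 = 1.325903
risk-neutral PD = N(−d₂) = N(-1.325903) = 0.092436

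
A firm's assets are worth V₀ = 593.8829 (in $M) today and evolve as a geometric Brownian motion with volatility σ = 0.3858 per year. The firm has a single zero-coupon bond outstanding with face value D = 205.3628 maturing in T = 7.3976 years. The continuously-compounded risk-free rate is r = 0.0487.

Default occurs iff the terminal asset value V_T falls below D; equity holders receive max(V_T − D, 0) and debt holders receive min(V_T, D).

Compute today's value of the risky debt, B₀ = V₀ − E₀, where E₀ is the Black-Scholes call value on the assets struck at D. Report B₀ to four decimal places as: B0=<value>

d₁ = [ln(V₀/D) + (r + σ²/2)T] / (σ√T)
   = [ln(593.8829/205.3628) + (0.0487 + 0.5·0.3858²)·7.3976] / (0.3858·√7.3976)
   = [1.061904 + 0.910799] / 1.049319 = 1.879983
d₂ = d₁ − σ√T = 1.879983 − 1.049319 = 0.830664
N(d₁) = 0.969945,  N(d₂) = 0.796918,  e^(−rT) = 0.697493
E₀ = V₀·N(d₁) − D·e^(−rT)·N(d₂)
   = 593.8829·0.969945 − 205.3628·0.697493·0.796918 = 461.883812
B₀ = V₀ − E₀ = 593.8829 − 461.883812 = 131.999088

B0=131.9991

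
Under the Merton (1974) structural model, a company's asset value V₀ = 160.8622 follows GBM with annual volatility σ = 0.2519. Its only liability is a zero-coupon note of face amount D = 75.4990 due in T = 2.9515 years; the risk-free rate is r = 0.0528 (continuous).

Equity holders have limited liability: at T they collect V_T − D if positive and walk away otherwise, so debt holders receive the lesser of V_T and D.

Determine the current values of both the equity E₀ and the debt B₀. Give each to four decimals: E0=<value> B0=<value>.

d₁ = [ln(V₀/D) + (r + σ²/2)T] / (σ√T)
   = [ln(160.8622/75.4990) + (0.0528 + 0.5·0.2519²)·2.9515] / (0.2519·√2.9515)
   = [0.756429 + 0.249481] / 0.432762 = 2.324392
d₂ = d₁ − σ√T = 2.324392 − 0.432762 = 1.891630
N(d₁) = 0.989948,  N(d₂) = 0.970730,  e^(−rT) = 0.855697
E₀ = V₀·N(d₁) − D·e^(−rT)·N(d₂)
   = 160.8622·0.989948 − 75.4990·0.855697·0.970730 = 96.531900
B₀ = V₀ − E₀ = 160.8622 − 96.531900 = 64.330300

E0=96.5319 B0=64.3303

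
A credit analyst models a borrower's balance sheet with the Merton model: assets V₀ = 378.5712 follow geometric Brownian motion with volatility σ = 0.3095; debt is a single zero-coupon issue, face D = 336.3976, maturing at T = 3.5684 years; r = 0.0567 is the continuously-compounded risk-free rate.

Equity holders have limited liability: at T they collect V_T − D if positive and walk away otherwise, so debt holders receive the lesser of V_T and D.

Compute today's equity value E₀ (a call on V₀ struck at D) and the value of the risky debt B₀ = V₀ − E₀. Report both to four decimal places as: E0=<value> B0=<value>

d₁ = [ln(V₀/D) + (r + σ²/2)T] / (σ√T)
   = [ln(378.5712/336.3976) + (0.0567 + 0.5·0.3095²)·3.5684] / (0.3095·√3.5684)
   = [0.118110 + 0.373237] / 0.584652 = 0.840410
d₂ = d₁ − σ√T = 0.840410 − 0.584652 = 0.255758
N(d₁) = 0.799661,  N(d₂) = 0.600931,  e^(−rT) = 0.816827
E₀ = V₀·N(d₁) − D·e^(−rT)·N(d₂)
   = 378.5712·0.799661 − 336.3976·0.816827·0.600931 = 137.605527
B₀ = V₀ − E₀ = 378.5712 − 137.605527 = 240.965673

E0=137.6055 B0=240.9657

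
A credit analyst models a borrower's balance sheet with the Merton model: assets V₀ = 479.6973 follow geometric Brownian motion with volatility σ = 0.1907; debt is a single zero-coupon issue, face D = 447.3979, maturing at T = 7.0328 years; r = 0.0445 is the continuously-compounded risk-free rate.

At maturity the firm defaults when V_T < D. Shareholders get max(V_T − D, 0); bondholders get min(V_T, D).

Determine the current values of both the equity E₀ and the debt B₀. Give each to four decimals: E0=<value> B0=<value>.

d₁ = [ln(V₀/D) + (r + σ²/2)T] / (σ√T)
   = [ln(479.6973/447.3979) + (0.0445 + 0.5·0.1907²)·7.0328] / (0.1907·√7.0328)
   = [0.069707 + 0.440839] / 0.505725 = 1.009531
d₂ = d₁ − σ√T = 1.009531 − 0.505725 = 0.503806
N(d₁) = 0.843640,  N(d₂) = 0.692801,  e^(−rT) = 0.731279
E₀ = V₀·N(d₁) − D·e^(−rT)·N(d₂)
   = 479.6973·0.843640 − 447.3979·0.731279·0.692801 = 178.026120
B₀ = V₀ − E₀ = 479.6973 − 178.026120 = 301.671180

E0=178.0261 B0=301.6712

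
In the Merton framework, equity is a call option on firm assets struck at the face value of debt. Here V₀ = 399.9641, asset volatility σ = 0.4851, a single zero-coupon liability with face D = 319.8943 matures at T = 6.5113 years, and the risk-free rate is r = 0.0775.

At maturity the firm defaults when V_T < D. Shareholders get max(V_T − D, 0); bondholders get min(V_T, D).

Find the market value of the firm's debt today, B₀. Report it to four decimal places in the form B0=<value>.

d₁ = [ln(V₀/D) + (r + σ²/2)T] / (σ√T)
   = [ln(399.9641/319.8943) + (0.0775 + 0.5·0.4851²)·6.5113] / (0.4851·√6.5113)
   = [0.223384 + 1.270752] / 1.237842 = 1.207049
d₂ = d₁ − σ√T = 1.207049 − 1.237842 = -0.030792
N(d₁) = 0.886293,  N(d₂) = 0.487718,  e^(−rT) = 0.603731
E₀ = V₀·N(d₁) − D·e^(−rT)·N(d₂)
   = 399.9641·0.886293 − 319.8943·0.603731·0.487718 = 260.292537
B₀ = V₀ − E₀ = 399.9641 − 260.292537 = 139.671563

B0=139.6716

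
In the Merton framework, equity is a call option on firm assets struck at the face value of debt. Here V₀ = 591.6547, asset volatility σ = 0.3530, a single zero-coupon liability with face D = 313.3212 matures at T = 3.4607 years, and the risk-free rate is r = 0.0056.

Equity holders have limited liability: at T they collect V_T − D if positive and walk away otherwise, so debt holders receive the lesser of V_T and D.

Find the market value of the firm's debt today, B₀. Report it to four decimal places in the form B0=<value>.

B0=284.6551

d₁ = [ln(V₀/D) + (r + σ²/2)T] / (σ√T)
   = [ln(591.6547/313.3212) + (0.0056 + 0.5·0.3530²)·3.4607] / (0.3530·√3.4607)
   = [0.635694 + 0.234997] / 0.656684 = 1.325890
d₂ = d₁ − σ√T = 1.325890 − 0.656684 = 0.669206
N(d₁) = 0.907562,  N(d₂) = 0.748318,  e^(−rT) = 0.980807
E₀ = V₀·N(d₁) − D·e^(−rT)·N(d₂)
   = 591.6547·0.907562 − 313.3212·0.980807·0.748318 = 306.999582
B₀ = V₀ − E₀ = 591.6547 − 306.999582 = 284.655118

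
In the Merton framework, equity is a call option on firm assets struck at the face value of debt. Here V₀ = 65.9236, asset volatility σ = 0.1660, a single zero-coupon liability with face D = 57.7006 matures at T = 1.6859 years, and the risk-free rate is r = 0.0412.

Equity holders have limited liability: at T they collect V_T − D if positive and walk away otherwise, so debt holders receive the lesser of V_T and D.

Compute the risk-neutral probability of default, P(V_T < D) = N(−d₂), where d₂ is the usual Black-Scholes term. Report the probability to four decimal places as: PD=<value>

PD=0.2025

d₁ = [ln(V₀/D) + (r + σ²/2)T] / (σ√T)
   = [ln(65.9236/57.7006) + (0.0412 + 0.5·0.1660²)·1.6859] / (0.1660·√1.6859)
   = [0.133229 + 0.092687] / 0.215538 = 1.048150
d₂ = d₁ − σ√T = 1.048150 − 0.215538 = 0.832612
risk-neutral PD = N(−d₂) = N(-0.832612) = 0.202532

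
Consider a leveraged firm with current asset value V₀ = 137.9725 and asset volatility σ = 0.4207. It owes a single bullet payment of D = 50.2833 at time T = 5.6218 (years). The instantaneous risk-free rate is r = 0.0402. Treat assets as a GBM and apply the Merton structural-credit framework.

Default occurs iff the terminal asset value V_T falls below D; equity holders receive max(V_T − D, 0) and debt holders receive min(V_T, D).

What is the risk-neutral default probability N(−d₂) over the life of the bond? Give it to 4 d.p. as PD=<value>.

PD=0.2297

d₁ = [ln(V₀/D) + (r + σ²/2)T] / (σ√T)
   = [ln(137.9725/50.2833) + (0.0402 + 0.5·0.4207²)·5.6218] / (0.4207·√5.6218)
   = [1.009381 + 0.723493] / 0.997494 = 1.737229
d₂ = d₁ − σ√T = 1.737229 − 0.997494 = 0.739735
risk-neutral PD = N(−d₂) = N(-0.739735) = 0.229730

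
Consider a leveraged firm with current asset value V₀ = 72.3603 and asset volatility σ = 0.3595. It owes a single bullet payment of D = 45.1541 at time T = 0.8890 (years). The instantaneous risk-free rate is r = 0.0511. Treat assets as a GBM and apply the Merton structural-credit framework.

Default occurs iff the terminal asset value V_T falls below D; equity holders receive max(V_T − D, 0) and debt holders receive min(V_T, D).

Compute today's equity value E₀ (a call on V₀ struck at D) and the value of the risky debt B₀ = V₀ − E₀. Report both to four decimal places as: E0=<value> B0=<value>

E0=29.7300 B0=42.6303

d₁ = [ln(V₀/D) + (r + σ²/2)T] / (σ√T)
   = [ln(72.3603/45.1541) + (0.0511 + 0.5·0.3595²)·0.8890] / (0.3595·√0.8890)
   = [0.471577 + 0.102875] / 0.338961 = 1.694743
d₂ = d₁ − σ√T = 1.694743 − 0.338961 = 1.355782
N(d₁) = 0.954938,  N(d₂) = 0.912416,  e^(−rT) = 0.955588
E₀ = V₀·N(d₁) − D·e^(−rT)·N(d₂)
   = 72.3603·0.954938 − 45.1541·0.955588·0.912416 = 29.730006
B₀ = V₀ − E₀ = 72.3603 − 29.730006 = 42.630294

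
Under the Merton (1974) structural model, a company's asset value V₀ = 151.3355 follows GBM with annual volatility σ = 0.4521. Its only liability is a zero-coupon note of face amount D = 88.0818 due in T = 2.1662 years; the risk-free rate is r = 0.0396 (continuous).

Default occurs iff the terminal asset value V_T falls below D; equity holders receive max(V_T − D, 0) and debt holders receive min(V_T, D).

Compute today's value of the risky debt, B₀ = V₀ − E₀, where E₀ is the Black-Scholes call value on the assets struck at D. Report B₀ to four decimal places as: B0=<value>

B0=74.2362

d₁ = [ln(V₀/D) + (r + σ²/2)T] / (σ√T)
   = [ln(151.3355/88.0818) + (0.0396 + 0.5·0.4521²)·2.1662] / (0.4521·√2.1662)
   = [0.541233 + 0.307161] / 0.665402 = 1.275011
d₂ = d₁ − σ√T = 1.275011 − 0.665402 = 0.609610
N(d₁) = 0.898847,  N(d₂) = 0.728940,  e^(−rT) = 0.917795
E₀ = V₀·N(d₁) − D·e^(−rT)·N(d₂)
   = 151.3355·0.898847 − 88.0818·0.917795·0.728940 = 77.099284
B₀ = V₀ − E₀ = 151.3355 − 77.099284 = 74.236216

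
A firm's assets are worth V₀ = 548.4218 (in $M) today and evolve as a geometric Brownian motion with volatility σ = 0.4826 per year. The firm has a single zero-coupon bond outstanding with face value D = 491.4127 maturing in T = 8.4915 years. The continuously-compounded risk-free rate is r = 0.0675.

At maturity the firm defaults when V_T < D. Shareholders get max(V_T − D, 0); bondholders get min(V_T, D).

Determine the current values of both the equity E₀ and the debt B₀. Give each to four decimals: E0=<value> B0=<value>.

E0=369.4516 B0=178.9702

d₁ = [ln(V₀/D) + (r + σ²/2)T] / (σ√T)
   = [ln(548.4218/491.4127) + (0.0675 + 0.5·0.4826²)·8.4915] / (0.4826·√8.4915)
   = [0.109760 + 1.562023] / 1.406305 = 1.188777
d₂ = d₁ − σ√T = 1.188777 − 1.406305 = -0.217528
N(d₁) = 0.882736,  N(d₂) = 0.413899,  e^(−rT) = 0.563732
E₀ = V₀·N(d₁) − D·e^(−rT)·N(d₂)
   = 548.4218·0.882736 − 491.4127·0.563732·0.413899 = 369.451572
B₀ = V₀ − E₀ = 548.4218 − 369.451572 = 178.970228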